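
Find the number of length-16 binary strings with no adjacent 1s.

A valid string ends in 0 (append to any length-(n-1) valid string) or in 01 (append to any length-(n-2) valid string), so a(n) = a(n-1) + a(n-2) with a(1)=2, a(2)=3.
Building up term by term: a(1)=2, a(2)=3, a(3)=5, a(4)=8, a(5)=13, a(6)=21, a(7)=34, a(8)=55, a(9)=89, a(10)=144, a(11)=233, a(12)=377, a(13)=610, a(14)=987, a(15)=1597, a(16)=2584.

Final answer: 2584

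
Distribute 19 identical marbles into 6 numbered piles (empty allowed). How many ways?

Stars and bars: C(n+k-1, k-1) = C(24,5).

Final answer: C(24,5) = 42504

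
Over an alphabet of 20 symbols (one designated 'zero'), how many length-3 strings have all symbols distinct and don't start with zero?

The leading digit has 19 choices (anything but zero); the next has 19 (anything but the first), then 18, and so on, one fewer each time.
Total: 19 x 19 x 18.

Final answer: 6498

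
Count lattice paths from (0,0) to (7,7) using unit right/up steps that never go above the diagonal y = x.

Total monotonic paths to (7,7): C(14,7) = 3432.
A path is bad iff it touches y = x + 1; reflecting its initial segment maps bad paths bijectively onto all paths to (6,8), of which there are C(14,8) = 3003.
Valid Dyck paths: 3432 - 3003.
(Check: C(14,7) - C(14,8) = C(14,7)/8, the Catalan number C_{7}.)

Final answer: C_{7} = 429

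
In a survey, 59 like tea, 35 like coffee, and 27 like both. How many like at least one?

|A union B| = |A| + |B| - |A intersect B| = 59 + 35 - 27.

Final answer: 67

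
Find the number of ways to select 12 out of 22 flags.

C(22,12) = 22!/(12! x 10!).

Final answer: \binom{22}{12} = 646646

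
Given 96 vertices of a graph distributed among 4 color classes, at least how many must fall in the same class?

By pigeonhole with 96 objects and 4 categories: ceiling(96/4).

Final answer: 24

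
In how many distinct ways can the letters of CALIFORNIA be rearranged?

Letters (A:2, C:1, F:1, I:2, L:1, N:1, O:1, R:1). Total letters: 10.
Permutations = 10!/(2! x 2!).

Final answer: 907200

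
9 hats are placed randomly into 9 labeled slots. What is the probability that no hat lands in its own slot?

Derangements satisfy D(n) = (n-1)(D(n-1) + D(n-2)), starting from D(0)=1, D(1)=0.
Building up: D(2)=1, D(3)=2, D(4)=9, D(5)=44, D(6)=265, D(7)=1854, D(8)=14833, D(9)=133496.
Total arrangements: 9! = 362880.
Probability = D(9)/9! = 16687/45360.

Final answer: D(9)/9! = 133496/362880 = 0.367879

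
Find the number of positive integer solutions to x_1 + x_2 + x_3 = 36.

Substitute x'_i = x_i - 1 (so x'_i >= 0). Then sum x'_i = 36 - 3 = 33.
Stars and bars: C(33+3-1, 3-1) = C(35,2).

Final answer: C(35,2) = 595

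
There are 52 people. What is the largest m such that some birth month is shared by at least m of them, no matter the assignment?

There are 12 possible values for birth month. With 52 people and 12 categories, by pigeonhole: ceiling(52/12).

Final answer: 5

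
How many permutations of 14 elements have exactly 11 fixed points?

Choose which 11 elements are fixed: C(14,11) = 364.
Derange the remaining 3 using D(j) = (j-1)(D(j-1) + D(j-2)), D(0)=1, D(1)=0: D(2)=1, D(3)=2.
Total: 364 x 2.

Final answer: C(14,11) D(3) = 728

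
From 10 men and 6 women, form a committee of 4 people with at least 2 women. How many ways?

Sum over valid woman counts:
C(6,2)C(10,2) = 675
C(6,3)C(10,1) = 200
C(6,4)C(10,0) = 15
Total: 675 + 200 + 15.

Final answer: 890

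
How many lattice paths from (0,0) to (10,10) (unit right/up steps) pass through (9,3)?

Paths (0,0)->(9,3): C(12,3) = 220.
Paths (9,3)->(10,10): C(8,7) = 8.
By multiplication principle: 220 x 8.

Final answer: 1760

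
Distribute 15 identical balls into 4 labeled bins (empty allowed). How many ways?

Stars and bars: C(n+k-1, k-1) = C(18,3).

Final answer: C(18,3) = 816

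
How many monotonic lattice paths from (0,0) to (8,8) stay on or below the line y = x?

Total monotonic paths to (8,8): C(16,8) = 12870.
Reflecting each bad path at its first crossing gives a bijection with paths to (7,9): C(16,9) = 11440.
Valid Dyck paths: 12870 - 11440.
(Check: C(16,8) - C(16,9) = C(16,8)/9, the Catalan number C_{8}.)

Final answer: C_{8} = 1430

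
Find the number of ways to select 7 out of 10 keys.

C(10,7) = 10!/(7! x 3!).

Final answer: \binom{10}{7} = 120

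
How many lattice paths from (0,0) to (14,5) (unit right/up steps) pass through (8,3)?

Paths (0,0)->(8,3): C(11,3) = 165.
Paths (8,3)->(14,5): C(8,2) = 28.
By multiplication principle: 165 x 28.

Final answer: 4620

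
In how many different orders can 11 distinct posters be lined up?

The number of ways to arrange 11 distinct objects is 11!.

Final answer: 11! = 39916800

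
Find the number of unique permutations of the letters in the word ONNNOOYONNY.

Letters (N:5, O:4, Y:2). Total letters: 11.
Permutations = 11!/(5! x 4! x 2!).

Final answer: 6930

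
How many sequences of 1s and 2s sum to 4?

Let f(n) count the ways. The last step is size 1 or 2, so f(n) = f(n-1) + f(n-2) with f(1)=1, f(2)=2.
Building up term by term: f(1)=1, f(2)=2, f(3)=3, f(4)=5.

Final answer: 5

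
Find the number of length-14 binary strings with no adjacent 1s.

A valid string ends in 0 (append to any length-(n-1) valid string) or in 01 (append to any length-(n-2) valid string), so a(n) = a(n-1) + a(n-2) with a(1)=2, a(2)=3.
Iterating the recurrence: a(1)=2, a(2)=3, a(3)=5, a(4)=8, a(5)=13, a(6)=21, a(7)=34, a(8)=55, a(9)=89, a(10)=144, a(11)=233, a(12)=377, a(13)=610, a(14)=987.

Final answer: 987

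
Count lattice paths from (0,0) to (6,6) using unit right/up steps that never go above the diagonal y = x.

Total monotonic paths to (6,6): C(12,6) = 924.
Paths that cross above y=x (reflection bijection): C(12,7) = 792.
Valid Dyck paths: 924 - 792.
(Check: C(12,6) - C(12,7) = C(12,6)/7, the Catalan number C_{6}.)

Final answer: C_{6} = 132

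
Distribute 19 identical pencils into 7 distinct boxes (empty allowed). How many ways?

Stars and bars: C(n+k-1, k-1) = C(25,6).

Final answer: C(25,6) = 177100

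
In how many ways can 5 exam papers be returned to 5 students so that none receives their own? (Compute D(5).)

Derangements satisfy D(n) = (n-1)(D(n-1) + D(n-2)), starting from D(0)=1, D(1)=0.
D(2) = 1 x (0 + 1) = 1
D(3) = 2 x (1 + 0) = 2
D(4) = 3 x (2 + 1) = 9
D(5) = 4 x (D(4) + D(3)) = 4 x (9 + 2)

Final answer: D(5) = 44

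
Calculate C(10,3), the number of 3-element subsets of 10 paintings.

C(10,3) = 10!/(3! x (10-3)!).

Final answer: C(10,3) = 120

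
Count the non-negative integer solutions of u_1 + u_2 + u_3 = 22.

Stars and bars with 22 stars and 2 bars:
C(22+3-1, 3-1) = C(24,2).

Final answer: C(24,2) = 276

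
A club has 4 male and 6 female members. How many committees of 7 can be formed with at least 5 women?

Sum over valid woman counts:
C(6,5)C(4,2) = 36
C(6,6)C(4,1) = 4
Total: 36 + 4.

Final answer: 40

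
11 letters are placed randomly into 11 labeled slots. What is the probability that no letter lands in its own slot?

Use the recurrence D(n) = (n-1)(D(n-1) + D(n-2)) with D(0)=1, D(1)=0.
Building up: D(2)=1, D(3)=2, D(4)=9, D(5)=44, D(6)=265, D(7)=1854, D(8)=14833, D(9)=133496, D(10)=1334961, D(11)=14684570.
Total arrangements: 11! = 39916800.
Probability = D(11)/11! = 1468457/3991680.

Final answer: D(11)/11! = 14684570/39916800 = 0.367879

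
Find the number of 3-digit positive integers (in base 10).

The leading digit cannot be 0 (9 options); the other 2 digits can be anything (10 options each).
Total: 9 x 10^2.

Final answer: 900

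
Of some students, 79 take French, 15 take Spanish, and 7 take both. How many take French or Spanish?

|A union B| = |A| + |B| - |A intersect B| = 79 + 15 - 7.

Final answer: 87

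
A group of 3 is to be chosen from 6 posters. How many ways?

C(6,3) = 6!/(3! x (6-3)!).

Final answer: C(6,3) = 20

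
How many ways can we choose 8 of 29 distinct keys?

C(29,8) = 29!/(8! x 21!).

Final answer: \binom{29}{8} = 4292145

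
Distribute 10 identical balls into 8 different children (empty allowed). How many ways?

Stars and bars: C(n+k-1, k-1) = C(17,7).

Final answer: C(17,7) = 19448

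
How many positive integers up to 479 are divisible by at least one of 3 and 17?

Multiples of 3: 159. Multiples of 17: 28. Of both (lcm=51): 9.
By inclusion-exclusion: 159 + 28 - 9.

Final answer: 178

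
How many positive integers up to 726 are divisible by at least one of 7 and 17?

Multiples of 7: 103. Multiples of 17: 42. Of both (lcm=119): 6.
By inclusion-exclusion: 103 + 42 - 6.

Final answer: 139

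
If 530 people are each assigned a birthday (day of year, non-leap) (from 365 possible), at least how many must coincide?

There are 365 possible values for birthday (day of year, non-leap). With 530 people and 365 categories, by pigeonhole: ceiling(530/365).

Final answer: 2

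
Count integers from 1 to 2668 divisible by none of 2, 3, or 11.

|div by 2|=1334, |div by 3|=889, |div by 11|=242.
|div by 2&3|=444, |div by 2&11|=121, |div by 3&11|=80, |div by all|=40.
By inclusion-exclusion, divisible by at least one: 1334+889+242-444-121-80+40 = 1860.
Not divisible by any: 2668 - 1860.

Final answer: 808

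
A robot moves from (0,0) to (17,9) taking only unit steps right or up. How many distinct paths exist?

Each path has 17 right steps and 9 up steps in some order (26 steps total).
Choose which 9 of the 26 steps are up: C(26,9).

Final answer: C(26,9) = 3124550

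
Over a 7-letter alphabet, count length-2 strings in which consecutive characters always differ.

First character: 7 choices. Each subsequent: 6 choices (must differ from the previous one).
Total: 7 x 6^1.

Final answer: 7 x 6^{1} = 42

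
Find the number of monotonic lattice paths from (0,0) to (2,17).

Each path has 2 right steps and 17 up steps in some order (19 steps total).
Choose which 17 of the 19 steps are up: C(19,17).

Final answer: C(19,17) = 171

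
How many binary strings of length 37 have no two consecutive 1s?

A valid string ends in 0 (append to any length-(n-1) valid string) or in 01 (append to any length-(n-2) valid string), so a(n) = a(n-1) + a(n-2) with a(1)=2, a(2)=3.
Building up term by term: a(1)=2, a(2)=3, a(3)=5, a(4)=8, a(5)=13, a(6)=21, a(7)=34, a(8)=55, a(9)=89, a(10)=144, a(11)=233, a(12)=377, a(13)=610, a(14)=987, a(15)=1597, a(16)=2584, a(17)=4181, a(18)=6765, a(19)=10946, a(20)=17711, a(21)=28657, a(22)=46368, a(23)=75025, a(24)=121393, a(25)=196418, a(26)=317811, a(27)=514229, a(28)=832040, a(29)=1346269, a(30)=2178309, a(31)=3524578, a(32)=5702887, a(33)=9227465, a(34)=14930352, a(35)=24157817, a(36)=39088169, a(37)=63245986.

Final answer: 63245986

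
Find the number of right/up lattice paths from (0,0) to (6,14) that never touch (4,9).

Total paths to (6,14): C(20,14) = 38760.
Paths through (4,9): C(13,9) x C(7,5) = 15015.
Avoiding (4,9): 38760 - 15015.

Final answer: 23745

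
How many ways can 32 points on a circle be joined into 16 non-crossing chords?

The structures are counted by the Catalan number C_n. Here n = 32/2 = 16.
C_n = (2n)!/(n!(n+1)!), so C_{16} = 32!/(16! x 17!) = C(32,16)/17 = 601080390/17.

Final answer: C_{16} = 35357670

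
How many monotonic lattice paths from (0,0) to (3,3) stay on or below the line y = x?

Total monotonic paths to (3,3): C(6,3) = 20.
By the reflection principle, paths that go above the diagonal number C(6,4) = 15.
Valid Dyck paths: 20 - 15.
(This is the Catalan number C_{3}.)

Final answer: C_{3} = 5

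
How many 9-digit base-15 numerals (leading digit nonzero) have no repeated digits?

First digit: 14 (nonzero). Second: 14 (not first). Third: 13, etc.
Total: 14 x 14 x 13 x 12 x 11 x 10 x 9 x 8 x 7.

Final answer: 1695133440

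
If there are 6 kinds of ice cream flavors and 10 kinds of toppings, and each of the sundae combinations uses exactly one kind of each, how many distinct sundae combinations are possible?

By the multiplication principle: 6 x 10.

Final answer: 60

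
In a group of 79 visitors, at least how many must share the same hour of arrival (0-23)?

There are 24 possible values for hour of arrival (0-23). With 79 visitors and 24 categories, by pigeonhole: ceiling(79/24).

Final answer: 4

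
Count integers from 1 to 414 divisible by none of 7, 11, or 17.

|div by 7|=59, |div by 11|=37, |div by 17|=24.
|div by 7&11|=5, |div by 7&17|=3, |div by 11&17|=2, |div by all|=0.
By inclusion-exclusion, divisible by at least one: 59+37+24-5-3-2+0 = 110.
Not divisible by any: 414 - 110.

Final answer: 304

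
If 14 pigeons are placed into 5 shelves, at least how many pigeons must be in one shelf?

By the pigeonhole principle: ceiling(14/5).

Final answer: 3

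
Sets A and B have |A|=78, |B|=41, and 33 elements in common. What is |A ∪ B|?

|A union B| = |A| + |B| - |A intersect B| = 78 + 41 - 33.

Final answer: 86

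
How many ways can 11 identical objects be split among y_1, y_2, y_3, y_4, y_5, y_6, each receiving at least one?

Substitute y'_i = y_i - 1 (so y'_i >= 0). Then sum y'_i = 11 - 6 = 5.
Stars and bars: C(5+6-1, 6-1) = C(10,5).

Final answer: C(10,5) = 252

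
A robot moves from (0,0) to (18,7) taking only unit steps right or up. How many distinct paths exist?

Each path has 18 right steps and 7 up steps in some order (25 steps total).
Choose which 7 of the 25 steps are up: C(25,7).

Final answer: C(25,7) = 480700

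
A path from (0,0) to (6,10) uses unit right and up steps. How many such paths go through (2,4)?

Paths (0,0)->(2,4): C(6,4) = 15.
Paths (2,4)->(6,10): C(10,6) = 210.
By multiplication principle: 15 x 210.

Final answer: 3150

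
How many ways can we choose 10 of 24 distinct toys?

C(24,10) = 24!/(10! x 14!).

Final answer: \binom{24}{10} = 1961256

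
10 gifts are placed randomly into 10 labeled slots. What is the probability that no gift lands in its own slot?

Derangements satisfy D(n) = (n-1)(D(n-1) + D(n-2)), starting from D(0)=1, D(1)=0.
Building up: D(2)=1, D(3)=2, D(4)=9, D(5)=44, D(6)=265, D(7)=1854, D(8)=14833, D(9)=133496, D(10)=1334961.
Total arrangements: 10! = 3628800.
Probability = D(10)/10! = 16481/44800.

Final answer: D(10)/10! = 1334961/3628800 = 0.367879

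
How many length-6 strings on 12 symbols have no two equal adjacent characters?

Let g(n) count such strings. g(1) = 12, and each valid string of length n-1 extends in 11 ways (any symbol but the last), so g(n) = 11 g(n-1).
Total: g(6) = 12 x 11^5.

Final answer: 12 x 11^{5} = 1932612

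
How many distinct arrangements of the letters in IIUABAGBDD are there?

Letters (A:2, B:2, D:2, G:1, I:2, U:1). Total letters: 10.
Permutations = 10!/(2! x 2! x 2! x 2!).

Final answer: 226800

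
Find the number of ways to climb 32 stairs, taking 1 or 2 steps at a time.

Condition on the final move: it is a 1-step (f(n-1) ways to get there) or a 2-step (f(n-2) ways), so f(n) = f(n-1) + f(n-2), with f(1)=1, f(2)=2.
Building up term by term: f(1)=1, f(2)=2, f(3)=3, f(4)=5, f(5)=8, f(6)=13, f(7)=21, f(8)=34, f(9)=55, f(10)=89, f(11)=144, f(12)=233, f(13)=377, f(14)=610, f(15)=987, f(16)=1597, f(17)=2584, f(18)=4181, f(19)=6765, f(20)=10946, f(21)=17711, f(22)=28657, f(23)=46368, f(24)=75025, f(25)=121393, f(26)=196418, f(27)=317811, f(28)=514229, f(29)=832040, f(30)=1346269, f(31)=2178309, f(32)=3524578.

Final answer: 3524578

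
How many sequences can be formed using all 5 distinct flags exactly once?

The number of ways to arrange 5 distinct objects is 5!.

Final answer: 5! = 120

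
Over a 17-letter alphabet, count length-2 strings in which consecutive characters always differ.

First character: 17 choices. Each subsequent: 16 choices (must differ from the previous one).
Total: 17 x 16^1.

Final answer: 17 x 16^{1} = 272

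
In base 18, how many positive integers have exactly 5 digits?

In base 18, the leading digit has 17 choices (1..17); each of the remaining 4 digits has 18 choices.
Total: 17 x 18^4.

Final answer: 1784592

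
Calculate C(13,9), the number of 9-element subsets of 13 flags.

C(13,9) = 13!/(9! x 4!).

Final answer: \binom{13}{9} = 715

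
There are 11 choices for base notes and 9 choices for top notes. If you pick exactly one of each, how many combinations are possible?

By the multiplication principle: 11 x 9.

Final answer: 99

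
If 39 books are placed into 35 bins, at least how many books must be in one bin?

By the pigeonhole principle: ceiling(39/35).

Final answer: 2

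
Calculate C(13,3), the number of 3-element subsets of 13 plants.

C(13,3) = 13!/(3! x (13-3)!).

Final answer: C(13,3) = 286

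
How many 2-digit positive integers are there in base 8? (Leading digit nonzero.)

Leading digit: 7 options (nonzero). Other 1 digit(s): 8 options each.
Total: 7 x 8^1.

Final answer: 56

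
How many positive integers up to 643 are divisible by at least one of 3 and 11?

Multiples of 3: 214. Multiples of 11: 58. Of both (lcm=33): 19.
By inclusion-exclusion: 214 + 58 - 19.

Final answer: 253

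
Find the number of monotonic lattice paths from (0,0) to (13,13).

Each path has 13 right steps and 13 up steps in some order (26 steps total).
Choose which 13 of the 26 steps are up: C(26,13).

Final answer: C(26,13) = 10400600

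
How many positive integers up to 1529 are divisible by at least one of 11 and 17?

Multiples of 11: 139. Multiples of 17: 89. Of both (lcm=187): 8.
By inclusion-exclusion: 139 + 89 - 8.

Final answer: 220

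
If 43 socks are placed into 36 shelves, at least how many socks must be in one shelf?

By the pigeonhole principle: ceiling(43/36).

Final answer: 2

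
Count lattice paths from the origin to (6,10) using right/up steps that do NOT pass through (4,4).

Total paths to (6,10): C(16,10) = 8008.
Paths through (4,4): C(8,4) x C(8,6) = 1960.
Avoiding (4,4): 8008 - 1960.

Final answer: 6048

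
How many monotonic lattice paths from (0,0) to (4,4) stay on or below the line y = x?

Total monotonic paths to (4,4): C(8,4) = 70.
Paths that cross above y=x (reflection bijection): C(8,5) = 56.
Valid Dyck paths: 70 - 56.
(Check: C(8,4) - C(8,5) = C(8,4)/5, the Catalan number C_{4}.)

Final answer: C_{4} = 14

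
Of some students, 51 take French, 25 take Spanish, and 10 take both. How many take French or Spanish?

|A union B| = |A| + |B| - |A intersect B| = 51 + 25 - 10.

Final answer: 66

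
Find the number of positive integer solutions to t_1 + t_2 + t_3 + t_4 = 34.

Substitute t'_i = t_i - 1 (so t'_i >= 0). Then sum t'_i = 34 - 4 = 30.
Stars and bars: C(30+4-1, 4-1) = C(33,3).

Final answer: C(33,3) = 5456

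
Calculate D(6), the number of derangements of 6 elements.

Use the recurrence D(n) = (n-1)(D(n-1) + D(n-2)) with D(0)=1, D(1)=0.
D(2) = 1 x (0 + 1) = 1
D(3) = 2 x (1 + 0) = 2
D(4) = 3 x (2 + 1) = 9
D(5) = 4 x (9 + 2) = 44
D(6) = 5 x (D(5) + D(4)) = 5 x (44 + 9)

Final answer: D(6) = 265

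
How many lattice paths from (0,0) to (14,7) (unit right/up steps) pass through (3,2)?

Paths (0,0)->(3,2): C(5,2) = 10.
Paths (3,2)->(14,7): C(16,5) = 4368.
By multiplication principle: 10 x 4368.

Final answer: 43680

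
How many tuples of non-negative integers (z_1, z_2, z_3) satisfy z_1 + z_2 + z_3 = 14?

Stars and bars with 14 stars and 2 bars:
C(14+3-1, 3-1) = C(16,2).

Final answer: C(16,2) = 120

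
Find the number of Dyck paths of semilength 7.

Total monotonic paths to (7,7): C(14,7) = 3432.
Paths that cross above y=x (reflection bijection): C(14,8) = 3003.
Valid Dyck paths: 3432 - 3003.
(These counts are the Catalan numbers.)

Final answer: C_{7} = 429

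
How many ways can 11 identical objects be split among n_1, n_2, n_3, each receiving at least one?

Substitute n'_i = n_i - 1 (so n'_i >= 0). Then sum n'_i = 11 - 3 = 8.
Stars and bars: C(8+3-1, 3-1) = C(10,2).

Final answer: C(10,2) = 45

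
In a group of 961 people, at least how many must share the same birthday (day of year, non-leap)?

There are 365 possible values for birthday (day of year, non-leap). With 961 people and 365 categories, by pigeonhole: ceiling(961/365).

Final answer: 3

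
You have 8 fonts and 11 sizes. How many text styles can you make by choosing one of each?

By the multiplication principle: 8 x 11.

Final answer: 88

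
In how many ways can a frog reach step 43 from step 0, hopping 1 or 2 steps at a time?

Let f(n) count the ways. The last step is size 1 or 2, so f(n) = f(n-1) + f(n-2) with f(1)=1, f(2)=2.
Building up term by term: f(1)=1, f(2)=2, f(3)=3, f(4)=5, f(5)=8, f(6)=13, f(7)=21, f(8)=34, f(9)=55, f(10)=89, f(11)=144, f(12)=233, f(13)=377, f(14)=610, f(15)=987, f(16)=1597, f(17)=2584, f(18)=4181, f(19)=6765, f(20)=10946, f(21)=17711, f(22)=28657, f(23)=46368, f(24)=75025, f(25)=121393, f(26)=196418, f(27)=317811, f(28)=514229, f(29)=832040, f(30)=1346269, f(31)=2178309, f(32)=3524578, f(33)=5702887, f(34)=9227465, f(35)=14930352, f(36)=24157817, f(37)=39088169, f(38)=63245986, f(39)=102334155, f(40)=165580141, f(41)=267914296, f(42)=433494437, f(43)=701408733.

Final answer: 701408733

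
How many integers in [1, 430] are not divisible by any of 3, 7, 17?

|div by 3|=143, |div by 7|=61, |div by 17|=25.
|div by 3&7|=20, |div by 3&17|=8, |div by 7&17|=3, |div by all|=1.
By inclusion-exclusion, divisible by at least one: 143+61+25-20-8-3+1 = 199.
Not divisible by any: 430 - 199.

Final answer: 231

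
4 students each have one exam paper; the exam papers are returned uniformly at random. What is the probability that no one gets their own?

Derangements satisfy D(n) = (n-1)(D(n-1) + D(n-2)), starting from D(0)=1, D(1)=0.
Building up: D(2)=1, D(3)=2, D(4)=9.
Total arrangements: 4! = 24.
Probability = D(4)/4! = 3/8.

Final answer: D(4)/4! = 9/24 = 0.375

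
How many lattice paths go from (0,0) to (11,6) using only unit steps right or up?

Each path has 11 right steps and 6 up steps in some order (17 steps total).
Choose which 6 of the 17 steps are up: C(17,6).

Final answer: C(17,6) = 12376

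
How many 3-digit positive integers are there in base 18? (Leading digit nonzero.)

Leading digit: 17 options (nonzero). Other 2 digit(s): 18 options each.
Total: 17 x 18^2.

Final answer: 5508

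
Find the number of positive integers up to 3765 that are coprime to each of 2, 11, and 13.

|div by 2|=1882, |div by 11|=342, |div by 13|=289.
|div by 2&11|=171, |div by 2&13|=144, |div by 11&13|=26, |div by all|=13.
By inclusion-exclusion, divisible by at least one: 1882+342+289-171-144-26+13 = 2185.
Not divisible by any: 3765 - 2185.

Final answer: 1580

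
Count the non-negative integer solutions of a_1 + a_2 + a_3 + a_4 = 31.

Stars and bars with 31 stars and 3 bars:
C(31+4-1, 4-1) = C(34,3).

Final answer: C(34,3) = 5984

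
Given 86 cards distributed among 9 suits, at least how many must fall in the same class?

By pigeonhole with 86 objects and 9 categories: ceiling(86/9).

Final answer: 10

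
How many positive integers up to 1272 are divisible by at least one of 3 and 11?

Multiples of 3: 424. Multiples of 11: 115. Of both (lcm=33): 38.
By inclusion-exclusion: 424 + 115 - 38.

Final answer: 501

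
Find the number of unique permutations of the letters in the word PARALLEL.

Letters (A:2, E:1, L:3, P:1, R:1). Total letters: 8.
Permutations = 8!/(3! x 2!).

Final answer: 3360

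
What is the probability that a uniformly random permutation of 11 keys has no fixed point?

D(n) = (n-1)(D(n-1) + D(n-2)), D(0)=1, D(1)=0.
Building up: D(2)=1, D(3)=2, D(4)=9, D(5)=44, D(6)=265, D(7)=1854, D(8)=14833, D(9)=133496, D(10)=1334961, D(11)=14684570.
Total arrangements: 11! = 39916800.
Probability = D(11)/11! = 1468457/3991680.

Final answer: D(11)/11! = 14684570/39916800 = 0.367879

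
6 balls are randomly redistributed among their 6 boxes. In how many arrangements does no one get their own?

Use the recurrence D(n) = (n-1)(D(n-1) + D(n-2)) with D(0)=1, D(1)=0.
D(2) = 1 x (0 + 1) = 1
D(3) = 2 x (1 + 0) = 2
D(4) = 3 x (2 + 1) = 9
D(5) = 4 x (9 + 2) = 44
D(6) = 5 x (D(5) + D(4)) = 5 x (44 + 9)

Final answer: D(6) = 265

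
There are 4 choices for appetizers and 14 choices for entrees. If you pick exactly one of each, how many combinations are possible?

By the multiplication principle: 4 x 14.

Final answer: 56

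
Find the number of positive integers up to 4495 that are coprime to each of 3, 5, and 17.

|div by 3|=1498, |div by 5|=899, |div by 17|=264.
|div by 3&5|=299, |div by 3&17|=88, |div by 5&17|=52, |div by all|=17.
By inclusion-exclusion, divisible by at least one: 1498+899+264-299-88-52+17 = 2239.
Not divisible by any: 4495 - 2239.

Final answer: 2256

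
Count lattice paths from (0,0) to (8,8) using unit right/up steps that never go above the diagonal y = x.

Total monotonic paths to (8,8): C(16,8) = 12870.
Reflecting each bad path at its first crossing gives a bijection with paths to (7,9): C(16,9) = 11440.
Valid Dyck paths: 12870 - 11440.
(This is the Catalan number C_{8}.)

Final answer: C_{8} = 1430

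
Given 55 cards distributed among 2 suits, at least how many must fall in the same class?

By pigeonhole with 55 objects and 2 categories: ceiling(55/2).

Final answer: 28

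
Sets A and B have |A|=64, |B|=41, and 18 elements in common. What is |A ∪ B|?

|A union B| = |A| + |B| - |A intersect B| = 64 + 41 - 18.

Final answer: 87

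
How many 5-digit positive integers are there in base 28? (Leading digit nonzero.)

These are the integers in [28^4, 28^5), so the count is 28^5 - 28^4 = 27 x 28^4.

Final answer: 16595712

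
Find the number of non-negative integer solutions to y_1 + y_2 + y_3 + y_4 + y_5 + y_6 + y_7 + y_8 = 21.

Stars and bars with 21 stars and 7 bars:
C(21+8-1, 8-1) = C(28,7).

Final answer: C(28,7) = 1184040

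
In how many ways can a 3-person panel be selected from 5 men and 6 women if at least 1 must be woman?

Sum over valid woman counts:
C(6,1)C(5,2) = 60
C(6,2)C(5,1) = 75
C(6,3)C(5,0) = 20
Total: 60 + 75 + 20.

Final answer: 155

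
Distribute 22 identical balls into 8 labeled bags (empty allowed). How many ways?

Stars and bars: C(n+k-1, k-1) = C(29,7).

Final answer: C(29,7) = 1560780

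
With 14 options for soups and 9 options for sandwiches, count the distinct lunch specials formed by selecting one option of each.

By the multiplication principle: 14 x 9.

Final answer: 126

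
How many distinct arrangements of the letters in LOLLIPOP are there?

Letters (I:1, L:3, O:2, P:2). Total letters: 8.
Permutations = 8!/(3! x 2! x 2!).

Final answer: 1680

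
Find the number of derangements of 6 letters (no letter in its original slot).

D(n) = (n-1)(D(n-1) + D(n-2)), D(0)=1, D(1)=0.
D(2) = 1 x (0 + 1) = 1
D(3) = 2 x (1 + 0) = 2
D(4) = 3 x (2 + 1) = 9
D(5) = 4 x (9 + 2) = 44
D(6) = 5 x (D(5) + D(4)) = 5 x (44 + 9)

Final answer: D(6) = 265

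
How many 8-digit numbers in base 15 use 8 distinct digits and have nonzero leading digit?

First digit: 14 (nonzero). Second: 14 (not first). Third: 13, etc.
Total: 14 x 14 x 13 x 12 x 11 x 10 x 9 x 8.

Final answer: 242161920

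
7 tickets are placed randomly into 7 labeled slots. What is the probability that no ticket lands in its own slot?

Derangements satisfy D(n) = (n-1)(D(n-1) + D(n-2)), starting from D(0)=1, D(1)=0.
Building up: D(2)=1, D(3)=2, D(4)=9, D(5)=44, D(6)=265, D(7)=1854.
Total arrangements: 7! = 5040.
Probability = D(7)/7! = 103/280.

Final answer: D(7)/7! = 1854/5040 = 0.367857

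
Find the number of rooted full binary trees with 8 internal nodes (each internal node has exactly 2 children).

This is a standard Catalan-number count: the answer is C_n. Here n = 8.
Using C_0 = 1 and C_(k+1) = C_k x 2(2k+1)/(k+2), build up term by term: C_1=1, C_2=2, C_3=5, C_4=14, C_5=42, C_6=132, C_7=429, C_8=1430.

Final answer: C_{8} = 1430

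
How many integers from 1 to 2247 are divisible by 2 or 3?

Multiples of 2: 1123. Multiples of 3: 749. Of both (lcm=6): 374.
By inclusion-exclusion: 1123 + 749 - 374.

Final answer: 1498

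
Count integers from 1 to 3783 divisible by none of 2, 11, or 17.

|div by 2|=1891, |div by 11|=343, |div by 17|=222.
|div by 2&11|=171, |div by 2&17|=111, |div by 11&17|=20, |div by all|=10.
By inclusion-exclusion, divisible by at least one: 1891+343+222-171-111-20+10 = 2164.
Not divisible by any: 3783 - 2164.

Final answer: 1619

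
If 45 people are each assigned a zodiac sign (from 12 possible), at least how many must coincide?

There are 12 possible values for zodiac sign. With 45 people and 12 categories, by pigeonhole: ceiling(45/12).

Final answer: 4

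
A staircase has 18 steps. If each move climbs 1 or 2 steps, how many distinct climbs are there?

Let f(n) count the ways. The last step is size 1 or 2, so f(n) = f(n-1) + f(n-2) with f(1)=1, f(2)=2.
Computing successive values: f(1)=1, f(2)=2, f(3)=3, f(4)=5, f(5)=8, f(6)=13, f(7)=21, f(8)=34, f(9)=55, f(10)=89, f(11)=144, f(12)=233, f(13)=377, f(14)=610, f(15)=987, f(16)=1597, f(17)=2584, f(18)=4181.

Final answer: 4181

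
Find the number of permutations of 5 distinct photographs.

The number of ways to arrange 5 distinct objects is 5!.

Final answer: 5! = 120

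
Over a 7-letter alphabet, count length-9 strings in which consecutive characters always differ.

First character: 7 choices. Each subsequent: 6 choices (must differ from the previous one).
Total: 7 x 6^8.

Final answer: 7 x 6^{8} = 11757312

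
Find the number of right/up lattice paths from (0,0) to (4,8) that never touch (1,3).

Total paths to (4,8): C(12,8) = 495.
Paths through (1,3): C(4,3) x C(8,5) = 224.
Avoiding (1,3): 495 - 224.

Final answer: 271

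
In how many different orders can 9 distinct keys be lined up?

The number of ways to arrange 9 distinct objects is 9!.

Final answer: 9! = 362880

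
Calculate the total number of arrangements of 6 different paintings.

The number of ways to arrange 6 distinct objects is 6!.

Final answer: 6! = 720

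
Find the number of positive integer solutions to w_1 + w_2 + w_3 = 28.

Substitute w'_i = w_i - 1 (so w'_i >= 0). Then sum w'_i = 28 - 3 = 25.
Stars and bars: C(25+3-1, 3-1) = C(27,2).

Final answer: C(27,2) = 351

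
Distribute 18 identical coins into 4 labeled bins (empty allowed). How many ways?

Stars and bars: C(n+k-1, k-1) = C(21,3).

Final answer: C(21,3) = 1330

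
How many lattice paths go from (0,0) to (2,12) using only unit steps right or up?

Each path has 2 right steps and 12 up steps in some order (14 steps total).
Choose which 12 of the 14 steps are up: C(14,12).

Final answer: C(14,12) = 91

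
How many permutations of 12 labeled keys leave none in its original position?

Derangements satisfy D(n) = (n-1)(D(n-1) + D(n-2)), starting from D(0)=1, D(1)=0.
D(2) = 1 x (0 + 1) = 1
D(3) = 2 x (1 + 0) = 2
D(4) = 3 x (2 + 1) = 9
D(5) = 4 x (9 + 2) = 44
D(6) = 5 x (44 + 9) = 265
D(7) = 6 x (265 + 44) = 1854
D(8) = 7 x (1854 + 265) = 14833
D(9) = 8 x (14833 + 1854) = 133496
D(10) = 9 x (133496 + 14833) = 1334961
D(11) = 10 x (1334961 + 133496) = 14684570
D(12) = 11 x (D(11) + D(10)) = 11 x (14684570 + 1334961)

Final answer: D(12) = 176214841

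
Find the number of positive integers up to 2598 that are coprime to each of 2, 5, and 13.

|div by 2|=1299, |div by 5|=519, |div by 13|=199.
|div by 2&5|=259, |div by 2&13|=99, |div by 5&13|=39, |div by all|=19.
By inclusion-exclusion, divisible by at least one: 1299+519+199-259-99-39+19 = 1639.
Not divisible by any: 2598 - 1639.

Final answer: 959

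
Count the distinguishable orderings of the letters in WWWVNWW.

Letters (N:1, V:1, W:5). Total letters: 7.
Permutations = 7!/(5!).

Final answer: 42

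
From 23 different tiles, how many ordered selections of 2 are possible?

P(23,2) = 23!/(23-2)! = 23!/21!.

Final answer: P(23,2) = 506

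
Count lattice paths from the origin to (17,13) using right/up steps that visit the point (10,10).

Paths (0,0)->(10,10): C(20,10) = 184756.
Paths (10,10)->(17,13): C(10,3) = 120.
By multiplication principle: 184756 x 120.

Final answer: 22170720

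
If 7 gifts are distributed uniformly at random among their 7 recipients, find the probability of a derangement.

Derangements satisfy D(n) = (n-1)(D(n-1) + D(n-2)), starting from D(0)=1, D(1)=0.
Building up: D(2)=1, D(3)=2, D(4)=9, D(5)=44, D(6)=265, D(7)=1854.
Total arrangements: 7! = 5040.
Probability = D(7)/7! = 103/280.

Final answer: D(7)/7! = 1854/5040 = 0.367857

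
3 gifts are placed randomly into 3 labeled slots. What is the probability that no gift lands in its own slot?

D(n) = (n-1)(D(n-1) + D(n-2)), D(0)=1, D(1)=0.
Building up: D(2)=1, D(3)=2.
Total arrangements: 3! = 6.
Probability = D(3)/3! = 1/3.

Final answer: D(3)/3! = 2/6 = 0.333333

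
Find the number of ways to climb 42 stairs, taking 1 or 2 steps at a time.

Let f(n) be the number of climbs. Removing the last move (1 or 2 steps) gives f(n) = f(n-1) + f(n-2); base cases f(1)=1, f(2)=2.
Building up term by term: f(1)=1, f(2)=2, f(3)=3, f(4)=5, f(5)=8, f(6)=13, f(7)=21, f(8)=34, f(9)=55, f(10)=89, f(11)=144, f(12)=233, f(13)=377, f(14)=610, f(15)=987, f(16)=1597, f(17)=2584, f(18)=4181, f(19)=6765, f(20)=10946, f(21)=17711, f(22)=28657, f(23)=46368, f(24)=75025, f(25)=121393, f(26)=196418, f(27)=317811, f(28)=514229, f(29)=832040, f(30)=1346269, f(31)=2178309, f(32)=3524578, f(33)=5702887, f(34)=9227465, f(35)=14930352, f(36)=24157817, f(37)=39088169, f(38)=63245986, f(39)=102334155, f(40)=165580141, f(41)=267914296, f(42)=433494437.

Final answer: 433494437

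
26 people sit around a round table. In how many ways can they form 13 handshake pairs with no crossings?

The structures are counted by the Catalan number C_n. Here n = 26/2 = 13.
C_n = C(2n,n)/(n+1), so C_{13} = C(26,13)/14 = 10400600/14.

Final answer: C_{13} = 742900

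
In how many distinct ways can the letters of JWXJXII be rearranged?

Letters (I:2, J:2, W:1, X:2). Total letters: 7.
Permutations = 7!/(2! x 2! x 2!).

Final answer: 630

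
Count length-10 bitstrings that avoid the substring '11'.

Classify by the final bit: ...0 gives a(n-1) strings, ...01 gives a(n-2) strings. Thus a(n) = a(n-1) + a(n-2) with a(1)=2, a(2)=3.
Building up term by term: a(1)=2, a(2)=3, a(3)=5, a(4)=8, a(5)=13, a(6)=21, a(7)=34, a(8)=55, a(9)=89, a(10)=144.

Final answer: 144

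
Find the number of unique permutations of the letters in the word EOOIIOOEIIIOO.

Letters (E:2, I:5, O:6). Total letters: 13.
Permutations = 13!/(6! x 5! x 2!).

Final answer: 36036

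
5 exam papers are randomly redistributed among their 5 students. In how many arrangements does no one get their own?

Derangements satisfy D(n) = (n-1)(D(n-1) + D(n-2)), starting from D(0)=1, D(1)=0.
D(2) = 1 x (0 + 1) = 1
D(3) = 2 x (1 + 0) = 2
D(4) = 3 x (2 + 1) = 9
D(5) = 4 x (D(4) + D(3)) = 4 x (9 + 2)

Final answer: D(5) = 44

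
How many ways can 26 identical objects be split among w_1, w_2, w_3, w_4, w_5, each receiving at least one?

Substitute w'_i = w_i - 1 (so w'_i >= 0). Then sum w'_i = 26 - 5 = 21.
Stars and bars: C(21+5-1, 5-1) = C(25,4).

Final answer: C(25,4) = 12650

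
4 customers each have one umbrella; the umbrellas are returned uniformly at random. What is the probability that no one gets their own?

Use the recurrence D(n) = (n-1)(D(n-1) + D(n-2)) with D(0)=1, D(1)=0.
Building up: D(2)=1, D(3)=2, D(4)=9.
Total arrangements: 4! = 24.
Probability = D(4)/4! = 3/8.

Final answer: D(4)/4! = 9/24 = 0.375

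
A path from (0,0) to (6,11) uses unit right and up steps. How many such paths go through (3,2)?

Paths (0,0)->(3,2): C(5,2) = 10.
Paths (3,2)->(6,11): C(12,9) = 220.
By multiplication principle: 10 x 220.

Final answer: 2200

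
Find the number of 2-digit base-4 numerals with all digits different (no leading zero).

First digit: 3 (nonzero). Second: 3 (not first). Third: 2, etc.
Total: 3 x 3.

Final answer: 9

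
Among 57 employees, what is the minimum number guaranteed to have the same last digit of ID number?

There are 10 possible values for last digit of ID number. With 57 employees and 10 categories, by pigeonhole: ceiling(57/10).

Final answer: 6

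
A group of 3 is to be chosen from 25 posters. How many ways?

C(25,3) = 25!/(3! x 22!).

Final answer: \binom{25}{3} = 2300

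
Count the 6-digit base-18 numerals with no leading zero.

Leading digit: 17 options (nonzero). Other 5 digit(s): 18 options each.
Total: 17 x 18^5.

Final answer: 32122656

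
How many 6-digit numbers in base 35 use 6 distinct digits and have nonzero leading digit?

First digit: 34 (nonzero). Second: 34 (not first). Third: 33, etc.
Total: 34 x 34 x 33 x 32 x 31 x 30.

Final answer: 1135284480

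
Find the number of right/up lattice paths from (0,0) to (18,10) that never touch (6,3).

Total paths to (18,10): C(28,10) = 13123110.
Paths through (6,3): C(9,3) x C(19,7) = 4232592.
Avoiding (6,3): 13123110 - 4232592.

Final answer: 8890518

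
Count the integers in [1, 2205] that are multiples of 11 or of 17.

Multiples of 11: 200. Multiples of 17: 129. Of both (lcm=187): 11.
By inclusion-exclusion: 200 + 129 - 11.

Final answer: 318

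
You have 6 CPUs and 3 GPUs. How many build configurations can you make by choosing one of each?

By the multiplication principle: 6 x 3.

Final answer: 18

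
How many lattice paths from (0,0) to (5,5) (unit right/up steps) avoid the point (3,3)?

Total paths to (5,5): C(10,5) = 252.
Paths through (3,3): C(6,3) x C(4,2) = 120.
Avoiding (3,3): 252 - 120.

Final answer: 132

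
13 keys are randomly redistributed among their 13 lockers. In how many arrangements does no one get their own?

Derangements satisfy D(n) = (n-1)(D(n-1) + D(n-2)), starting from D(0)=1, D(1)=0.
D(2) = 1 x (0 + 1) = 1
D(3) = 2 x (1 + 0) = 2
D(4) = 3 x (2 + 1) = 9
D(5) = 4 x (9 + 2) = 44
D(6) = 5 x (44 + 9) = 265
D(7) = 6 x (265 + 44) = 1854
D(8) = 7 x (1854 + 265) = 14833
D(9) = 8 x (14833 + 1854) = 133496
D(10) = 9 x (133496 + 14833) = 1334961
D(11) = 10 x (1334961 + 133496) = 14684570
D(12) = 11 x (14684570 + 1334961) = 176214841
D(13) = 12 x (D(12) + D(11)) = 12 x (176214841 + 14684570)

Final answer: D(13) = 2290792932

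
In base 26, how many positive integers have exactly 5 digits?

Leading digit: 25 options (nonzero). Other 4 digit(s): 26 options each.
Total: 25 x 26^4.

Final answer: 11424400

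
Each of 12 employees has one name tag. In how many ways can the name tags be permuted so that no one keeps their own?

D(n) = (n-1)(D(n-1) + D(n-2)), D(0)=1, D(1)=0.
D(2) = 1 x (0 + 1) = 1
D(3) = 2 x (1 + 0) = 2
D(4) = 3 x (2 + 1) = 9
D(5) = 4 x (9 + 2) = 44
D(6) = 5 x (44 + 9) = 265
D(7) = 6 x (265 + 44) = 1854
D(8) = 7 x (1854 + 265) = 14833
D(9) = 8 x (14833 + 1854) = 133496
D(10) = 9 x (133496 + 14833) = 1334961
D(11) = 10 x (1334961 + 133496) = 14684570
D(12) = 11 x (D(11) + D(10)) = 11 x (14684570 + 1334961)

Final answer: D(12) = 176214841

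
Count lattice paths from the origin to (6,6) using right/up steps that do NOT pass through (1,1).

Total paths to (6,6): C(12,6) = 924.
Paths through (1,1): C(2,1) x C(10,5) = 504.
Avoiding (1,1): 924 - 504.

Final answer: 420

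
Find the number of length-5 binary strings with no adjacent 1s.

A valid string ends in 0 (append to any length-(n-1) valid string) or in 01 (append to any length-(n-2) valid string), so a(n) = a(n-1) + a(n-2) with a(1)=2, a(2)=3.
Computing successive values: a(1)=2, a(2)=3, a(3)=5, a(4)=8, a(5)=13.

Final answer: 13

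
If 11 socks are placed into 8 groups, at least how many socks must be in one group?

By the pigeonhole principle: ceiling(11/8).

Final answer: 2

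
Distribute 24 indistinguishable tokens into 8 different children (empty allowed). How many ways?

Stars and bars: C(n+k-1, k-1) = C(31,7).

Final answer: C(31,7) = 2629575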